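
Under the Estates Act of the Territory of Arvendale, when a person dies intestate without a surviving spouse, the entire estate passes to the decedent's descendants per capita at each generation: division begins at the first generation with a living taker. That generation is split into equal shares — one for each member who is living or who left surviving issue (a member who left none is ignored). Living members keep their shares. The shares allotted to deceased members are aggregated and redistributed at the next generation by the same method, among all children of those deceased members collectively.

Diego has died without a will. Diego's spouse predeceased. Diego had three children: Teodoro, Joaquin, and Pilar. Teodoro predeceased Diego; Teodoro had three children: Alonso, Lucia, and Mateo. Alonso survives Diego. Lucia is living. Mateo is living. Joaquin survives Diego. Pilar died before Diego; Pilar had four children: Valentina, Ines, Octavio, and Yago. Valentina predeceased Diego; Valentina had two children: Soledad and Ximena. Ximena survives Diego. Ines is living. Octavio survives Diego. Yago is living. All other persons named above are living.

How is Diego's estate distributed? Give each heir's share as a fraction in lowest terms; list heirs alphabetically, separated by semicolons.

There is no surviving spouse, so the entire estate passes to Diego's descendants per capita at each generation.
At generation 1 (Teodoro, Joaquin, Pilar) there are 3 shares of (1)/3 = 1/3 each.
Living: Joaquin — each takes 1/3.
Deceased: Teodoro and Pilar. Their combined 2/3 is pooled and carried to generation 2.
At generation 2 (Alonso, Lucia, Mateo, Valentina, Ines, Octavio, Yago) there are 7 shares of (2/3)/7 = 2/21 each.
Living: Alonso, Lucia, Mateo, Ines, Octavio, and Yago — each takes 2/21.
Deceased: Valentina. That 2/21 share is carried to generation 3.
At generation 3 (Soledad, Ximena) there are 2 shares of (2/21)/2 = 1/21 each.
Living: Soledad and Ximena — each takes 1/21.

Alonso 2/21; Ines 2/21; Joaquin 1/3; Lucia 2/21; Mateo 2/21; Octavio 2/21; Soledad 1/21; Ximena 1/21; Yago 2/21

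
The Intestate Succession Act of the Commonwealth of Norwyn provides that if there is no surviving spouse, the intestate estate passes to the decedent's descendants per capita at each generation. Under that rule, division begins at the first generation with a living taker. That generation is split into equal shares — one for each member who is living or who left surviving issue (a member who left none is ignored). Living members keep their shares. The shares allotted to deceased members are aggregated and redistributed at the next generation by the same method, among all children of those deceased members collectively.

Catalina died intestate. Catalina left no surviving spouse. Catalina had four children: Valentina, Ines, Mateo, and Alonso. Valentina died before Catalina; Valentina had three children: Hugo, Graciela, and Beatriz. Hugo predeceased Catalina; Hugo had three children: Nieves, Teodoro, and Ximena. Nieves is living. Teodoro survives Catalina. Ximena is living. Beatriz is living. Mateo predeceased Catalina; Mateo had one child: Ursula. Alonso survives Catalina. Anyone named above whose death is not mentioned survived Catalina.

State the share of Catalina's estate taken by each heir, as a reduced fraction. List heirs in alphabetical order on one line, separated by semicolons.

Alonso 1/4; Beatriz 1/8; Graciela 1/8; Ines 1/4; Nieves 1/24; Teodoro 1/24; Ursula 1/8; Ximena 1/24

There is no surviving spouse, so the entire estate passes to Catalina's descendants per capita at each generation.
At generation 1 (Valentina, Ines, Mateo, Alonso) there are 4 shares of (1)/4 = 1/4 each.
Living: Ines and Alonso — each takes 1/4.
Deceased: Valentina and Mateo. Their combined 1/2 is pooled and carried to generation 2.
At generation 2 (Hugo, Graciela, Beatriz, Ursula) there are 4 shares of (1/2)/4 = 1/8 each.
Living: Graciela, Beatriz, and Ursula — each takes 1/8.
Deceased: Hugo. That 1/8 share is carried to generation 3.
At generation 3 (Nieves, Teodoro, Ximena) there are 3 shares of (1/8)/3 = 1/24 each.
Living: Nieves, Teodoro, and Ximena — each takes 1/24.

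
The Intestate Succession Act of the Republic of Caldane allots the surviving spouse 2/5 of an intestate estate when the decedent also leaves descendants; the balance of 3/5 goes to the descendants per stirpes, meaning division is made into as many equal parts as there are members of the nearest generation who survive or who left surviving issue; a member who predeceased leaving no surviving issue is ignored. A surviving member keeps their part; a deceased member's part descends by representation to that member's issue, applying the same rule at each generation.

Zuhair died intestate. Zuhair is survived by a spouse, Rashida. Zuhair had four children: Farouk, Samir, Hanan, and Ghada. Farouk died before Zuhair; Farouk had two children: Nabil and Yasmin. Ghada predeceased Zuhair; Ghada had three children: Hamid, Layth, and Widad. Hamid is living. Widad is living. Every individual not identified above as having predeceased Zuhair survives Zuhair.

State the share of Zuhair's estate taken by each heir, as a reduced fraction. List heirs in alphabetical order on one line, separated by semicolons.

Rashida, as surviving spouse, takes 2/5.
The remaining 3/5 passes to Zuhair's descendants per stirpes.
The 3/5 is divided into 4 equal shares of 3/20 among Farouk, Samir, Hanan, Ghada.
Farouk predeceased; the 3/20 allotted to Farouk's branch passes to Farouk's issue by representation.
The 3/20 is divided into 2 equal shares of 3/40 among Nabil, Yasmin.
Nabil is living and takes 3/40.
Yasmin is living and takes 3/40.
Samir is living and takes 3/20.
Hanan is living and takes 3/20.
Ghada predeceased; the 3/20 allotted to Ghada's branch passes to Ghada's issue by representation.
The 3/20 is divided into 3 equal shares of 1/20 among Hamid, Layth, Widad.
Hamid is living and takes 1/20.
Layth is living and takes 1/20.
Widad is living and takes 1/20.

Hamid 1/20; Hanan 3/20; Layth 1/20; Nabil 3/40; Rashida 2/5; Samir 3/20; Widad 1/20; Yasmin 3/40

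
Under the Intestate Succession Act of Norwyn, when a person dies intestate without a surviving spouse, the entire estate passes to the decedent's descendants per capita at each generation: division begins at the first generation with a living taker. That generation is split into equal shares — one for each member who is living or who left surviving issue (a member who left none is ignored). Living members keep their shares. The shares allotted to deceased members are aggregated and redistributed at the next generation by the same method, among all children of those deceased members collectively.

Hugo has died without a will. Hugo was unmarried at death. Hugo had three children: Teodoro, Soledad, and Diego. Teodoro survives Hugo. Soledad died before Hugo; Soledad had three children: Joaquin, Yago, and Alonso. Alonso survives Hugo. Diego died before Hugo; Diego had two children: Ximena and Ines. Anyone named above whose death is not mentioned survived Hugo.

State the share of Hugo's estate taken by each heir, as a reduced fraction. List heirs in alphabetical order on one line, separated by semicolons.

Alonso 2/15; Ines 2/15; Joaquin 2/15; Teodoro 1/3; Ximena 2/15; Yago 2/15

There is no surviving spouse, so the entire estate passes to Hugo's descendants per capita at each generation.
At generation 1 (Teodoro, Soledad, Diego) there are 3 shares of (1)/3 = 1/3 each.
Living: Teodoro — each takes 1/3.
Deceased: Soledad and Diego. Their combined 2/3 is pooled and carried to generation 2.
At generation 2 (Joaquin, Yago, Alonso, Ximena, Ines) there are 5 shares of (2/3)/5 = 2/15 each.
Living: Joaquin, Yago, Alonso, Ximena, and Ines — each takes 2/15.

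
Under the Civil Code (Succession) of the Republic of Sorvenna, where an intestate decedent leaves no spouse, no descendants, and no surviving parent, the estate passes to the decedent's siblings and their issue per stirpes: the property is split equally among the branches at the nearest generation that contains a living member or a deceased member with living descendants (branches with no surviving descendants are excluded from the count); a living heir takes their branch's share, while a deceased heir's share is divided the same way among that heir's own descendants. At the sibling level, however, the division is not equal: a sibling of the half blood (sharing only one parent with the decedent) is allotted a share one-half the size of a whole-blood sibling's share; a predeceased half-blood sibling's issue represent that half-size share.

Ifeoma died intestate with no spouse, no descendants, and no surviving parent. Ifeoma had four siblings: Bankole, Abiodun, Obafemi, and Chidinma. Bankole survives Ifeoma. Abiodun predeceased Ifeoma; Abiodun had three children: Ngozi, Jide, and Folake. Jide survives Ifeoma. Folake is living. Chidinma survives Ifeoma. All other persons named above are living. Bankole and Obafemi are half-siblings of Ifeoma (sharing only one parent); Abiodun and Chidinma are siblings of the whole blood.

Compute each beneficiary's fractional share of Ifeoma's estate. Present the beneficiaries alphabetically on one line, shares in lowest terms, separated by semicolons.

No spouse, descendants, or parent survives, so the estate passes to Ifeoma's siblings per stirpes.
Half-blood siblings count for one-half the weight of whole-blood siblings at the initial division.
Dividing 1 in proportion to weights (total weight 3): Bankole (weight 1/2) → 1/6; Abiodun (weight 1) → 1/3; Obafemi (weight 1/2) → 1/6; Chidinma (weight 1) → 1/3.
Bankole is living and takes 1/6.
Abiodun predeceased; the 1/3 allotted to Abiodun's branch passes to Abiodun's issue by representation.
The 1/3 is divided into 3 equal shares of 1/9 among Ngozi, Jide, Folake.
Ngozi is living and takes 1/9.
Jide is living and takes 1/9.
Folake is living and takes 1/9.
Obafemi is living and takes 1/6.
Chidinma is living and takes 1/3.

Bankole 1/6; Chidinma 1/3; Folake 1/9; Jide 1/9; Ngozi 1/9; Obafemi 1/6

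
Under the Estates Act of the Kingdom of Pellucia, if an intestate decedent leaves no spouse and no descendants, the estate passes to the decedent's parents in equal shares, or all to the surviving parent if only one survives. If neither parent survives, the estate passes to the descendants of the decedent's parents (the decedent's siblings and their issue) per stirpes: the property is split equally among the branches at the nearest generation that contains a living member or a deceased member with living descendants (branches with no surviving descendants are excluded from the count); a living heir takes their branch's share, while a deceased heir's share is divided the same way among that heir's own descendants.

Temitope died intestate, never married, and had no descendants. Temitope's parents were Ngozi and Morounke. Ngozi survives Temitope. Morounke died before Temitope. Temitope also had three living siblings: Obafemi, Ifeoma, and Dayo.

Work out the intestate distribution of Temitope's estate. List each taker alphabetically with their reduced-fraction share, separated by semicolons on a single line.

Ngozi 1

Only one parent, Ngozi, survives, so Ngozi takes the entire estate. The siblings take nothing because a surviving parent has priority.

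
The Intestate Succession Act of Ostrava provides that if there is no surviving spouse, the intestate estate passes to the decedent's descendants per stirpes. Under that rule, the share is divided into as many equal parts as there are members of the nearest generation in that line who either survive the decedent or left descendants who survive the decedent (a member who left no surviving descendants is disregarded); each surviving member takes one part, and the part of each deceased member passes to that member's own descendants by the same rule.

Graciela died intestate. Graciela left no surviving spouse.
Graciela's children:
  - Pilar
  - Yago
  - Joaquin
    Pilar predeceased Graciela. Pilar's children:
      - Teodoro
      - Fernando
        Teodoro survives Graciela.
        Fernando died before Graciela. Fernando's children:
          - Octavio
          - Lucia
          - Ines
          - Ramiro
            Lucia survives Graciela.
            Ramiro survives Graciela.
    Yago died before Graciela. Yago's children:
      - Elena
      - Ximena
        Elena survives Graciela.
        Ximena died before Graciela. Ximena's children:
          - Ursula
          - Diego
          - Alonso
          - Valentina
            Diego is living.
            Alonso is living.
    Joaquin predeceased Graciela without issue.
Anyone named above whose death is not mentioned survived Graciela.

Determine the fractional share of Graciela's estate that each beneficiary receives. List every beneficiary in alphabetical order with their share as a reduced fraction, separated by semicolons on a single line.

There is no surviving spouse, so the entire estate passes to Graciela's descendants per stirpes.
Joaquin left no surviving issue, so that branch lapses and is disregarded.
The estate is divided into 2 equal shares of 1/2 among Pilar, Yago.
Pilar predeceased; the 1/2 allotted to Pilar's branch passes to Pilar's issue by representation.
The 1/2 is divided into 2 equal shares of 1/4 among Teodoro, Fernando.
Teodoro is living and takes 1/4.
Fernando predeceased; the 1/4 allotted to Fernando's branch passes to Fernando's issue by representation.
The 1/4 is divided into 4 equal shares of 1/16 among Octavio, Lucia, Ines, Ramiro.
Octavio is living and takes 1/16.
Lucia is living and takes 1/16.
Ines is living and takes 1/16.
Ramiro is living and takes 1/16.
Yago predeceased; the 1/2 allotted to Yago's branch passes to Yago's issue by representation.
The 1/2 is divided into 2 equal shares of 1/4 among Elena, Ximena.
Elena is living and takes 1/4.
Ximena predeceased; the 1/4 allotted to Ximena's branch passes to Ximena's issue by representation.
The 1/4 is divided into 4 equal shares of 1/16 among Ursula, Diego, Alonso, Valentina.
Ursula is living and takes 1/16.
Diego is living and takes 1/16.
Alonso is living and takes 1/16.
Valentina is living and takes 1/16.

Alonso 1/16; Diego 1/16; Elena 1/4; Ines 1/16; Lucia 1/16; Octavio 1/16; Ramiro 1/16; Teodoro 1/4; Ursula 1/16; Valentina 1/16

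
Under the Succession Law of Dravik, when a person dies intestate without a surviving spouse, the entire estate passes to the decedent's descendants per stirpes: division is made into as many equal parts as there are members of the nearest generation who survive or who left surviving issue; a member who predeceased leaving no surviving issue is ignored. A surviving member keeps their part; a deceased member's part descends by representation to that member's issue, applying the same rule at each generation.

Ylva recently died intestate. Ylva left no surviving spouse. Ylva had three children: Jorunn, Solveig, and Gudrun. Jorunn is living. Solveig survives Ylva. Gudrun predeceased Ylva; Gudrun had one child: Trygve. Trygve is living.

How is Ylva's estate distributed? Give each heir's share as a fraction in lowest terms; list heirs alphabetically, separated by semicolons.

Jorunn 1/3; Solveig 1/3; Trygve 1/3

There is no surviving spouse, so the entire estate passes to Ylva's descendants per stirpes.
The estate is divided into 3 equal shares of 1/3 among Jorunn, Solveig, Gudrun.
Jorunn is living and takes 1/3.
Solveig is living and takes 1/3.
Gudrun predeceased; the 1/3 allotted to Gudrun's branch passes to Gudrun's issue by representation.
Trygve is the sole taker at this level and receives the full 1/3.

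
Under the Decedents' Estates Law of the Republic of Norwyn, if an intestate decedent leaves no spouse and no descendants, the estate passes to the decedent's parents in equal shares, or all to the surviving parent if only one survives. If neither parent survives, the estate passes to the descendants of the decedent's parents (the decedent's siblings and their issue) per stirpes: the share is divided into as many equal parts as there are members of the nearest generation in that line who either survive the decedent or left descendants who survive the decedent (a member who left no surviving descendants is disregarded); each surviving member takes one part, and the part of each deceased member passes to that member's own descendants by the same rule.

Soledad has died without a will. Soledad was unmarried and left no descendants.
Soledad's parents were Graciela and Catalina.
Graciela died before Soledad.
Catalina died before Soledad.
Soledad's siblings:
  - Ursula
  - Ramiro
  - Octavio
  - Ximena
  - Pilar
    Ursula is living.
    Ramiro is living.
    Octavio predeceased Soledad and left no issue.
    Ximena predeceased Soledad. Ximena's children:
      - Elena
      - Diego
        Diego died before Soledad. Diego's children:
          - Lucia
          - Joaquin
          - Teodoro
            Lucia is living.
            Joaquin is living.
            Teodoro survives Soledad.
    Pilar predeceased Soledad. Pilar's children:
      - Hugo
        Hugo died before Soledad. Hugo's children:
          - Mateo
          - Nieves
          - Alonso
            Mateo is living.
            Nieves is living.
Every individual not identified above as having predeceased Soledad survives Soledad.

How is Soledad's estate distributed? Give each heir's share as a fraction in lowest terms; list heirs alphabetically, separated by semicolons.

Alonso 1/12; Elena 1/8; Joaquin 1/24; Lucia 1/24; Mateo 1/12; Nieves 1/12; Ramiro 1/4; Teodoro 1/24; Ursula 1/4

Neither parent survives and there are no descendants, so the estate passes to Soledad's siblings and their issue per stirpes.
Octavio left no surviving issue, so that branch lapses and is disregarded.
The estate is divided into 4 equal shares of 1/4 among Ursula, Ramiro, Ximena, Pilar.
Ursula is living and takes 1/4.
Ramiro is living and takes 1/4.
Ximena predeceased; the 1/4 allotted to Ximena's branch passes to Ximena's issue by representation.
The 1/4 is divided into 2 equal shares of 1/8 among Elena, Diego.
Elena is living and takes 1/8.
Diego predeceased; the 1/8 allotted to Diego's branch passes to Diego's issue by representation.
The 1/8 is divided into 3 equal shares of 1/24 among Lucia, Joaquin, Teodoro.
Lucia is living and takes 1/24.
Joaquin is living and takes 1/24.
Teodoro is living and takes 1/24.
Pilar predeceased; the 1/4 allotted to Pilar's branch passes to Pilar's issue by representation.
Hugo's line is the sole branch at this level, so the full 1/4 passes to Hugo's issue by representation.
The 1/4 is divided into 3 equal shares of 1/12 among Mateo, Nieves, Alonso.
Mateo is living and takes 1/12.
Nieves is living and takes 1/12.
Alonso is living and takes 1/12.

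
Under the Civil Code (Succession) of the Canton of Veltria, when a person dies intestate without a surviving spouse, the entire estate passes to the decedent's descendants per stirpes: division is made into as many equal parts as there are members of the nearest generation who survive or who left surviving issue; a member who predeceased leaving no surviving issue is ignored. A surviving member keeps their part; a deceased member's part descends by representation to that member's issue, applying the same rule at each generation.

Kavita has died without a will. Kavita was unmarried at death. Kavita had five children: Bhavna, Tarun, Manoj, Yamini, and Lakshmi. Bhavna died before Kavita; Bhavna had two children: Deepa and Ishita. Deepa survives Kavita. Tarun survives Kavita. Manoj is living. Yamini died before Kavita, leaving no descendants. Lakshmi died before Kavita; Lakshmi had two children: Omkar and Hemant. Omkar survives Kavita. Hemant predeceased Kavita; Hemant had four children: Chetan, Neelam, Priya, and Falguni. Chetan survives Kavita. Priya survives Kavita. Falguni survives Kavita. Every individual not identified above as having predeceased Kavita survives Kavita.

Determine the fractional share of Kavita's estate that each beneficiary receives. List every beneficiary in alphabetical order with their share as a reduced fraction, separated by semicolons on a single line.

Chetan 1/32; Deepa 1/8; Falguni 1/32; Ishita 1/8; Manoj 1/4; Neelam 1/32; Omkar 1/8; Priya 1/32; Tarun 1/4

There is no surviving spouse, so the entire estate passes to Kavita's descendants per stirpes.
Yamini left no surviving issue, so that branch lapses and is disregarded.
The estate is divided into 4 equal shares of 1/4 among Bhavna, Tarun, Manoj, Lakshmi.
Bhavna predeceased; the 1/4 allotted to Bhavna's branch passes to Bhavna's issue by representation.
The 1/4 is divided into 2 equal shares of 1/8 among Deepa, Ishita.
Deepa is living and takes 1/8.
Ishita is living and takes 1/8.
Tarun is living and takes 1/4.
Manoj is living and takes 1/4.
Lakshmi predeceased; the 1/4 allotted to Lakshmi's branch passes to Lakshmi's issue by representation.
The 1/4 is divided into 2 equal shares of 1/8 among Omkar, Hemant.
Omkar is living and takes 1/8.
Hemant predeceased; the 1/8 allotted to Hemant's branch passes to Hemant's issue by representation.
The 1/8 is divided into 4 equal shares of 1/32 among Chetan, Neelam, Priya, Falguni.
Chetan is living and takes 1/32.
Neelam is living and takes 1/32.
Priya is living and takes 1/32.
Falguni is living and takes 1/32.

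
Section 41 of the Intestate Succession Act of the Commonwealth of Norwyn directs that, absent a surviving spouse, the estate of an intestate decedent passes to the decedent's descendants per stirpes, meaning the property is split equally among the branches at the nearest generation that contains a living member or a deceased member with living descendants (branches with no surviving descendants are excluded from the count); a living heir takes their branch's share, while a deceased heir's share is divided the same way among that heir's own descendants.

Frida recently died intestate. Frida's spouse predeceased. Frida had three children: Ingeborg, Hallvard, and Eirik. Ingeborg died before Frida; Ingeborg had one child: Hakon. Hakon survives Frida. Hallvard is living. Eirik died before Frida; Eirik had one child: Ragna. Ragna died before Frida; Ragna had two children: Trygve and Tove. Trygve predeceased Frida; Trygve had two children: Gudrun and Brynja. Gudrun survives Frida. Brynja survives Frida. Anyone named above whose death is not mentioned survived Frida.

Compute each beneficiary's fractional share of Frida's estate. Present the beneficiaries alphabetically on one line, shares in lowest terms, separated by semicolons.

There is no surviving spouse, so the entire estate passes to Frida's descendants per stirpes.
The estate is divided into 3 equal shares of 1/3 among Ingeborg, Hallvard, Eirik.
Ingeborg predeceased; the 1/3 allotted to Ingeborg's branch passes to Ingeborg's issue by representation.
Hakon is the sole taker at this level and receives the full 1/3.
Hallvard is living and takes 1/3.
Eirik predeceased; the 1/3 allotted to Eirik's branch passes to Eirik's issue by representation.
Ragna's line is the sole branch at this level, so the full 1/3 passes to Ragna's issue by representation.
The 1/3 is divided into 2 equal shares of 1/6 among Trygve, Tove.
Trygve predeceased; the 1/6 allotted to Trygve's branch passes to Trygve's issue by representation.
The 1/6 is divided into 2 equal shares of 1/12 among Gudrun, Brynja.
Gudrun is living and takes 1/12.
Brynja is living and takes 1/12.
Tove is living and takes 1/6.

Brynja 1/12; Gudrun 1/12; Hakon 1/3; Hallvard 1/3; Tove 1/6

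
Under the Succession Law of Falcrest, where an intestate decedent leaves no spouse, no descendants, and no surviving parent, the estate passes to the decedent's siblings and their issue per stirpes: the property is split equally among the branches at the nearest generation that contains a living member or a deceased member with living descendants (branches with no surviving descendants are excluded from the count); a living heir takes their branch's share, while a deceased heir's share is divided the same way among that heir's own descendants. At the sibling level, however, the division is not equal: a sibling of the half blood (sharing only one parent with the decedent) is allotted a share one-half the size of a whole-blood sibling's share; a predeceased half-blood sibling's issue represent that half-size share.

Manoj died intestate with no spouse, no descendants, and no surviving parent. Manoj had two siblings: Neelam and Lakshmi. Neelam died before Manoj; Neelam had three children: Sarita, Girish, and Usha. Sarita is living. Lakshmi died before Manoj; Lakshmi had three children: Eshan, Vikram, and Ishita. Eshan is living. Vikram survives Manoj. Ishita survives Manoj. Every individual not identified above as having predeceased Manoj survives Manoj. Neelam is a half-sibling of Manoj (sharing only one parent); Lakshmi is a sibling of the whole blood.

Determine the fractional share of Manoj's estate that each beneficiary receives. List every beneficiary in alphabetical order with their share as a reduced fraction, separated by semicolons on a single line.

No spouse, descendants, or parent survives, so the estate passes to Manoj's siblings per stirpes.
Half-blood siblings count for one-half the weight of whole-blood siblings at the initial division.
Dividing 1 in proportion to weights (total weight 3/2): Neelam (weight 1/2) → 1/3; Lakshmi (weight 1) → 2/3.
Neelam predeceased; the 1/3 allotted to Neelam's branch passes to Neelam's issue by representation.
The 1/3 is divided into 3 equal shares of 1/9 among Sarita, Girish, Usha.
Sarita is living and takes 1/9.
Girish is living and takes 1/9.
Usha is living and takes 1/9.
Lakshmi predeceased; the 2/3 allotted to Lakshmi's branch passes to Lakshmi's issue by representation.
The 2/3 is divided into 3 equal shares of 2/9 among Eshan, Vikram, Ishita.
Eshan is living and takes 2/9.
Vikram is living and takes 2/9.
Ishita is living and takes 2/9.

Eshan 2/9; Girish 1/9; Ishita 2/9; Sarita 1/9; Usha 1/9; Vikram 2/9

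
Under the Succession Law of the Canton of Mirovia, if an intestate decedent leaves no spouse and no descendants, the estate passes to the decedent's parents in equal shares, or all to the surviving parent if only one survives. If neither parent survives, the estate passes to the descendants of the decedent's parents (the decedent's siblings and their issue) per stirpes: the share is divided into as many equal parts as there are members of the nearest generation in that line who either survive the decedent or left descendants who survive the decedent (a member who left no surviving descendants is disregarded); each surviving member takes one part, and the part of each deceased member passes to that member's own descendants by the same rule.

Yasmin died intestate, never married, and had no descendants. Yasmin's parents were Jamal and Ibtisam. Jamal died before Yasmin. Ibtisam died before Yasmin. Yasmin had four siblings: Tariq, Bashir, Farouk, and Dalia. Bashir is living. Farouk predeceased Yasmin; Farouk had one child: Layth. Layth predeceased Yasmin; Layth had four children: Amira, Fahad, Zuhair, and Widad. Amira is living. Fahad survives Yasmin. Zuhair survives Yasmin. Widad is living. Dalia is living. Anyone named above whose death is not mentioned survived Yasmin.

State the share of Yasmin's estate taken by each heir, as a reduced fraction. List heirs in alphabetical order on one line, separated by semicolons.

Amira 1/16; Bashir 1/4; Dalia 1/4; Fahad 1/16; Tariq 1/4; Widad 1/16; Zuhair 1/16

Neither parent survives and there are no descendants, so the estate passes to Yasmin's siblings and their issue per stirpes.
The estate is divided into 4 equal shares of 1/4 among Tariq, Bashir, Farouk, Dalia.
Tariq is living and takes 1/4.
Bashir is living and takes 1/4.
Farouk predeceased; the 1/4 allotted to Farouk's branch passes to Farouk's issue by representation.
Layth's line is the sole branch at this level, so the full 1/4 passes to Layth's issue by representation.
The 1/4 is divided into 4 equal shares of 1/16 among Amira, Fahad, Zuhair, Widad.
Amira is living and takes 1/16.
Fahad is living and takes 1/16.
Zuhair is living and takes 1/16.
Widad is living and takes 1/16.
Dalia is living and takes 1/4.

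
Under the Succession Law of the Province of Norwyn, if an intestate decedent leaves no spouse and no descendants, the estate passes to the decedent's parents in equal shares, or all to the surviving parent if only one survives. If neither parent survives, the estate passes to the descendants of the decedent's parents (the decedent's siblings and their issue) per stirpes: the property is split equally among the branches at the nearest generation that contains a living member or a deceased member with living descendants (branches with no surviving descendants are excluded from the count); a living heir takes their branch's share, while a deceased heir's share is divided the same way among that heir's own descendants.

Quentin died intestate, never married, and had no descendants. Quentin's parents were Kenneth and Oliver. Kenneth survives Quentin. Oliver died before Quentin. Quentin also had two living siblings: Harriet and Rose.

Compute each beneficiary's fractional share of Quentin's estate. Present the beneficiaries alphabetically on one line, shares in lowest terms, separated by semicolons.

Only one parent, Kenneth, survives, so Kenneth takes the entire estate. The siblings take nothing because a surviving parent has priority.

Kenneth 1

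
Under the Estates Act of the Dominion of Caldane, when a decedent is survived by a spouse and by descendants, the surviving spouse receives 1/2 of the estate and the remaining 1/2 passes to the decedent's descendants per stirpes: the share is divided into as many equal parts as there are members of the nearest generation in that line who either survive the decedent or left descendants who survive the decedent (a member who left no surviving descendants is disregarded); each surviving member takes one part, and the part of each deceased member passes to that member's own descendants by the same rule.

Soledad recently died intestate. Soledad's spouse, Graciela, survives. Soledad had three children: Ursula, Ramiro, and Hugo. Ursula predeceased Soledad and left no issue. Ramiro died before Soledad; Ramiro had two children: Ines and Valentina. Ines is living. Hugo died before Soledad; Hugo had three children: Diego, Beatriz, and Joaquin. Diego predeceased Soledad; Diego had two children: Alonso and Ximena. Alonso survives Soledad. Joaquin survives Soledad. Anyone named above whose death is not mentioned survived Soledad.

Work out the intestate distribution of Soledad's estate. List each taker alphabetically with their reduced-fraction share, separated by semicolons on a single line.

Graciela, as surviving spouse, takes 1/2.
The remaining 1/2 passes to Soledad's descendants per stirpes.
Ursula left no surviving issue, so that branch lapses and is disregarded.
The 1/2 is divided into 2 equal shares of 1/4 among Ramiro, Hugo.
Ramiro predeceased; the 1/4 allotted to Ramiro's branch passes to Ramiro's issue by representation.
The 1/4 is divided into 2 equal shares of 1/8 among Ines, Valentina.
Ines is living and takes 1/8.
Valentina is living and takes 1/8.
Hugo predeceased; the 1/4 allotted to Hugo's branch passes to Hugo's issue by representation.
The 1/4 is divided into 3 equal shares of 1/12 among Diego, Beatriz, Joaquin.
Diego predeceased; the 1/12 allotted to Diego's branch passes to Diego's issue by representation.
The 1/12 is divided into 2 equal shares of 1/24 among Alonso, Ximena.
Alonso is living and takes 1/24.
Ximena is living and takes 1/24.
Beatriz is living and takes 1/12.
Joaquin is living and takes 1/12.

Alonso 1/24; Beatriz 1/12; Graciela 1/2; Ines 1/8; Joaquin 1/12; Valentina 1/8; Ximena 1/24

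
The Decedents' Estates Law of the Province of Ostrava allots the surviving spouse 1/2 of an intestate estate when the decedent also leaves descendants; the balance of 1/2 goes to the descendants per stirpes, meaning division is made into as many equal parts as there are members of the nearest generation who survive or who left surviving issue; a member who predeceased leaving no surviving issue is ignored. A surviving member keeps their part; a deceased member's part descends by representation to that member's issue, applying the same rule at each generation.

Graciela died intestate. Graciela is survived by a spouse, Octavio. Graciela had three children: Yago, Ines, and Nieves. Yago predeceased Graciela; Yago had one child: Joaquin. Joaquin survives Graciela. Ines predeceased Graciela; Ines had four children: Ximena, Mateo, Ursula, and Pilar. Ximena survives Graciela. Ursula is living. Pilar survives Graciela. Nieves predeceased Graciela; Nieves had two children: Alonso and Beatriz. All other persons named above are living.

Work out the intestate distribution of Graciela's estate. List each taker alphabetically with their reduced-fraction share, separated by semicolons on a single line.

Octavio, as surviving spouse, takes 1/2.
The remaining 1/2 passes to Graciela's descendants per stirpes.
The 1/2 is divided into 3 equal shares of 1/6 among Yago, Ines, Nieves.
Yago predeceased; the 1/6 allotted to Yago's branch passes to Yago's issue by representation.
Joaquin is the sole taker at this level and receives the full 1/6.
Ines predeceased; the 1/6 allotted to Ines's branch passes to Ines's issue by representation.
The 1/6 is divided into 4 equal shares of 1/24 among Ximena, Mateo, Ursula, Pilar.
Ximena is living and takes 1/24.
Mateo is living and takes 1/24.
Ursula is living and takes 1/24.
Pilar is living and takes 1/24.
Nieves predeceased; the 1/6 allotted to Nieves's branch passes to Nieves's issue by representation.
The 1/6 is divided into 2 equal shares of 1/12 among Alonso, Beatriz.
Alonso is living and takes 1/12.
Beatriz is living and takes 1/12.

Alonso 1/12; Beatriz 1/12; Joaquin 1/6; Mateo 1/24; Octavio 1/2; Pilar 1/24; Ursula 1/24; Ximena 1/24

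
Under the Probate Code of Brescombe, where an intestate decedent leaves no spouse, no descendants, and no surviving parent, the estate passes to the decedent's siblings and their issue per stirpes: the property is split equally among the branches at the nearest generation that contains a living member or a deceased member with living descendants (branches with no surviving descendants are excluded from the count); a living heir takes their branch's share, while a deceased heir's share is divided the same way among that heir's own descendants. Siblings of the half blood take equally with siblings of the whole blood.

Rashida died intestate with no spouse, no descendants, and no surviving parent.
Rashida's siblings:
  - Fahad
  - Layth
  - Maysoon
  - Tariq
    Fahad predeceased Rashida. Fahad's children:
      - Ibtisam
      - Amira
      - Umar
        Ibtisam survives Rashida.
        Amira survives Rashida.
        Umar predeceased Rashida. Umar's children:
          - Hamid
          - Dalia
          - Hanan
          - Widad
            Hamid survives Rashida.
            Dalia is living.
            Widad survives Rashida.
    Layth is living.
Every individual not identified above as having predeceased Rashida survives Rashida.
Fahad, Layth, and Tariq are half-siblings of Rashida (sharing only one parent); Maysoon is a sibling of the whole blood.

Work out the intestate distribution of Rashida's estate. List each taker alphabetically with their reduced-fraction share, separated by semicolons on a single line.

Amira 1/12; Dalia 1/48; Hamid 1/48; Hanan 1/48; Ibtisam 1/12; Layth 1/4; Maysoon 1/4; Tariq 1/4; Widad 1/48

No spouse, descendants, or parent survives, so the estate passes to Rashida's siblings per stirpes.
Half-blood and whole-blood siblings take equally under the stated rule.
The estate is divided into 4 equal shares of 1/4 among Fahad, Layth, Maysoon, Tariq.
Fahad predeceased; the 1/4 allotted to Fahad's branch passes to Fahad's issue by representation.
The 1/4 is divided into 3 equal shares of 1/12 among Ibtisam, Amira, Umar.
Ibtisam is living and takes 1/12.
Amira is living and takes 1/12.
Umar predeceased; the 1/12 allotted to Umar's branch passes to Umar's issue by representation.
The 1/12 is divided into 4 equal shares of 1/48 among Hamid, Dalia, Hanan, Widad.
Hamid is living and takes 1/48.
Dalia is living and takes 1/48.
Hanan is living and takes 1/48.
Widad is living and takes 1/48.
Layth is living and takes 1/4.
Maysoon is living and takes 1/4.
Tariq is living and takes 1/4.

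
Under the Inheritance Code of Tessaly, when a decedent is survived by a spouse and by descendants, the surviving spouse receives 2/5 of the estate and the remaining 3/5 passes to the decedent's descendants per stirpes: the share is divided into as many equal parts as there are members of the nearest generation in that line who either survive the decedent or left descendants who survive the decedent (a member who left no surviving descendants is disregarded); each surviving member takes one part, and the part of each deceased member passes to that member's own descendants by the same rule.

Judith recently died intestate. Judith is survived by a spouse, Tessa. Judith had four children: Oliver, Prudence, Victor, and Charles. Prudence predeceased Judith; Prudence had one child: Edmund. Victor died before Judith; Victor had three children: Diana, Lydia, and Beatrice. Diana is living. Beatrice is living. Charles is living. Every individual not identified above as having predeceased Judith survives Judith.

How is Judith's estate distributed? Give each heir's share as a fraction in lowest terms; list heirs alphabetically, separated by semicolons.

Beatrice 1/20; Charles 3/20; Diana 1/20; Edmund 3/20; Lydia 1/20; Oliver 3/20; Tessa 2/5

Tessa, as surviving spouse, takes 2/5.
The remaining 3/5 passes to Judith's descendants per stirpes.
The 3/5 is divided into 4 equal shares of 3/20 among Oliver, Prudence, Victor, Charles.
Oliver is living and takes 3/20.
Prudence predeceased; the 3/20 allotted to Prudence's branch passes to Prudence's issue by representation.
Edmund is the sole taker at this level and receives the full 3/20.
Victor predeceased; the 3/20 allotted to Victor's branch passes to Victor's issue by representation.
The 3/20 is divided into 3 equal shares of 1/20 among Diana, Lydia, Beatrice.
Diana is living and takes 1/20.
Lydia is living and takes 1/20.
Beatrice is living and takes 1/20.
Charles is living and takes 3/20.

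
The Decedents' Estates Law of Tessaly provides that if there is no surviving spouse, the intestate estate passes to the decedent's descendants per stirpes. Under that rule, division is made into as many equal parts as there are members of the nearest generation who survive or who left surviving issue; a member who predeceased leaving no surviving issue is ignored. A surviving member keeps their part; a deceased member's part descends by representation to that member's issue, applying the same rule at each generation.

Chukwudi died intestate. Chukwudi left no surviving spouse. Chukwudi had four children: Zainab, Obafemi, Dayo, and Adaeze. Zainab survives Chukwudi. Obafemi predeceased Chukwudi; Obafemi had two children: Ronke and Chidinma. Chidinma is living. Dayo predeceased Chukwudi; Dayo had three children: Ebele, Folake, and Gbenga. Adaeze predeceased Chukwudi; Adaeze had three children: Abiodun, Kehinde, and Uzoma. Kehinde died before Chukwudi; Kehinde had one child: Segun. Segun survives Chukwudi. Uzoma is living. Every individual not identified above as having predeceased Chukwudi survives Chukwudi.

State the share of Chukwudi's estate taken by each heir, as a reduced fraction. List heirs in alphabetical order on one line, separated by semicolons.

Abiodun 1/12; Chidinma 1/8; Ebele 1/12; Folake 1/12; Gbenga 1/12; Ronke 1/8; Segun 1/12; Uzoma 1/12; Zainab 1/4

There is no surviving spouse, so the entire estate passes to Chukwudi's descendants per stirpes.
The estate is divided into 4 equal shares of 1/4 among Zainab, Obafemi, Dayo, Adaeze.
Zainab is living and takes 1/4.
Obafemi predeceased; the 1/4 allotted to Obafemi's branch passes to Obafemi's issue by representation.
The 1/4 is divided into 2 equal shares of 1/8 among Ronke, Chidinma.
Ronke is living and takes 1/8.
Chidinma is living and takes 1/8.
Dayo predeceased; the 1/4 allotted to Dayo's branch passes to Dayo's issue by representation.
The 1/4 is divided into 3 equal shares of 1/12 among Ebele, Folake, Gbenga.
Ebele is living and takes 1/12.
Folake is living and takes 1/12.
Gbenga is living and takes 1/12.
Adaeze predeceased; the 1/4 allotted to Adaeze's branch passes to Adaeze's issue by representation.
The 1/4 is divided into 3 equal shares of 1/12 among Abiodun, Kehinde, Uzoma.
Abiodun is living and takes 1/12.
Kehinde predeceased; the 1/12 allotted to Kehinde's branch passes to Kehinde's issue by representation.
Segun is the sole taker at this level and receives the full 1/12.
Uzoma is living and takes 1/12.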